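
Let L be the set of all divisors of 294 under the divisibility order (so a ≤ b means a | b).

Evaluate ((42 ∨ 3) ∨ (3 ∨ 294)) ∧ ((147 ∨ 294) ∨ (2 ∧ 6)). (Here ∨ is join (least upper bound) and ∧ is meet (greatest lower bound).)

42 ∨ 3 = 42
3 ∨ 294 = 294
42 ∨ 294 = 294
147 ∨ 294 = 294
2 ∧ 6 = 2
294 ∨ 2 = 294
294 ∧ 294 = 294

294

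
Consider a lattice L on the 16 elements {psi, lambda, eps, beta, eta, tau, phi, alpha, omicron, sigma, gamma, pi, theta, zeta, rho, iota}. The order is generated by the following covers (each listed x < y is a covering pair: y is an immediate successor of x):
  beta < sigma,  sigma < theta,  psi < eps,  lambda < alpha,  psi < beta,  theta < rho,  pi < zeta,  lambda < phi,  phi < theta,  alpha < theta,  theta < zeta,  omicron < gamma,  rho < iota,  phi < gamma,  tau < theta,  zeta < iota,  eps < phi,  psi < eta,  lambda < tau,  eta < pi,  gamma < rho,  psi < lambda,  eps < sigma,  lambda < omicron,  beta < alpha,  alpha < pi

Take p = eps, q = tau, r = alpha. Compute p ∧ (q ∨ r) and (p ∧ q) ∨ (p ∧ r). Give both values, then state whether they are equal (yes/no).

q ∨ r = theta, so p ∧ (q ∨ r) = eps ∧ theta = eps.
p ∧ q = psi and p ∧ r = psi, so (p ∧ q) ∨ (p ∧ r) = psi ∨ psi = psi.
Equal: no.

eps; psi; no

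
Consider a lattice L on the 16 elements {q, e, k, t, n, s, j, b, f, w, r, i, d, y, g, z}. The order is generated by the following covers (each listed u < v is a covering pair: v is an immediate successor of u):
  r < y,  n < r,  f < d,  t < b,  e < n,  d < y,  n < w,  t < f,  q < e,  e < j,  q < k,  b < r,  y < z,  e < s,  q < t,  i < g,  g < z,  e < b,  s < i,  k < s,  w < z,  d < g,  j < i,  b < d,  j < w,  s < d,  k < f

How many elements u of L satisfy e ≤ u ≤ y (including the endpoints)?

7

The interval [e, y] = {b, d, e, n, r, s, y}, which has 7 elements.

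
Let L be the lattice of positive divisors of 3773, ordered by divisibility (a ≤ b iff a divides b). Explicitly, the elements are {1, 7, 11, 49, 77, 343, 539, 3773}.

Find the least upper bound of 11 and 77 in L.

In the divisibility order, the join is the least common multiple: lcm(11, 77) = 77.

77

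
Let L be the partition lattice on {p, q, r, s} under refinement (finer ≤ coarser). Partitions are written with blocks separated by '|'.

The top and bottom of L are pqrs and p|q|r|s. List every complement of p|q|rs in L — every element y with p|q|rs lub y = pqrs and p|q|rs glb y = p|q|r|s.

pqr|s, pqs|r, pr|qs, ps|qr

Need y with p|q|rs ∨ y = pqrs and p|q|rs ∧ y = p|q|r|s.
Checking each element gives: pqr|s, pqs|r, pr|qs, ps|qr.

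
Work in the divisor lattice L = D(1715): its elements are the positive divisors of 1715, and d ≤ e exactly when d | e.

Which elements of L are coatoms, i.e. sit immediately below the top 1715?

245, 343

The coatoms are exactly the elements covered by 1715: 245, 343.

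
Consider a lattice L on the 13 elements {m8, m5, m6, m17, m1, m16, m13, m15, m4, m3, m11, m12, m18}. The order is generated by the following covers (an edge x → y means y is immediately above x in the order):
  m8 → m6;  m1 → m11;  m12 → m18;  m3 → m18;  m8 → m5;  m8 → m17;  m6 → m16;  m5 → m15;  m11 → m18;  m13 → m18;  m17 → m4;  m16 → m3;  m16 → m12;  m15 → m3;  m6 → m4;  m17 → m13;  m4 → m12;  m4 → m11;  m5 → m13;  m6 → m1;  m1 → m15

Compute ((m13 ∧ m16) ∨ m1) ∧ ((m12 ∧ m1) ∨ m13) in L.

m13 ∧ m16 = m8
m8 ∨ m1 = m1
m12 ∧ m1 = m6
m6 ∨ m13 = m18
m1 ∧ m18 = m1

m1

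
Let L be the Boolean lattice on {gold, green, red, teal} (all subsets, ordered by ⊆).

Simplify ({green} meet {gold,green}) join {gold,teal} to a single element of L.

{gold,green,teal}

{green} ∧ {gold,green} = {green}
{green} ∨ {gold,teal} = {gold,green,teal}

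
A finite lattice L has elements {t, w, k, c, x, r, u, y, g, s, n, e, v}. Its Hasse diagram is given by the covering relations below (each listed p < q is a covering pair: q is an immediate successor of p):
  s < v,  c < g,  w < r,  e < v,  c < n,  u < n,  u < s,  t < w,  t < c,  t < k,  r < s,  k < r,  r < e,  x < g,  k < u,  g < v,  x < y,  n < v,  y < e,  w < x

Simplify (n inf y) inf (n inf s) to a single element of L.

n ∧ y = t
n ∧ s = u
t ∧ u = t

t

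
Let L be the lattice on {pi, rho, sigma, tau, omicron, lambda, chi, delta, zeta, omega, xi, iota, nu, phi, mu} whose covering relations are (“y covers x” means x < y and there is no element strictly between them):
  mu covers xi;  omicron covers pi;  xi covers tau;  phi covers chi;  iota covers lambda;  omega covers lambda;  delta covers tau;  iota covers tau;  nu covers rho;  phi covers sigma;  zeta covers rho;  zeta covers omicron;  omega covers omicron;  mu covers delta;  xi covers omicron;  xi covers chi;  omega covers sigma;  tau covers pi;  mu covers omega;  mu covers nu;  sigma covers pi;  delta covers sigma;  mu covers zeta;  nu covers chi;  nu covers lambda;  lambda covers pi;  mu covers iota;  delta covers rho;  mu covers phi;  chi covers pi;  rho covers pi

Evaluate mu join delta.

mu ∨ delta = mu

mu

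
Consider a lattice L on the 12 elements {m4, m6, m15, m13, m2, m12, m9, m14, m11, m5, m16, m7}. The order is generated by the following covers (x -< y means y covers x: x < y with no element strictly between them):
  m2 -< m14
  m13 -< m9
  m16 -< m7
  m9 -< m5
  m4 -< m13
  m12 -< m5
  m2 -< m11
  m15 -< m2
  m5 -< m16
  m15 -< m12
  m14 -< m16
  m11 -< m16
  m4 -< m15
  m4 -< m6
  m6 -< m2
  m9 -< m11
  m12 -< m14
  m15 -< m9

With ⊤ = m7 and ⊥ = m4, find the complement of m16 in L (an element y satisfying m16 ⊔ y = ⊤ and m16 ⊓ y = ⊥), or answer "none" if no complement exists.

none

For every candidate y, either m16 ∨ y ≠ m7 or m16 ∧ y ≠ m4; no complement exists.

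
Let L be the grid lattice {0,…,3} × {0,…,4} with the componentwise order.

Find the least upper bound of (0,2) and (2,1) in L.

In a product of chains, the join is componentwise max, giving (2,2).

(2,2)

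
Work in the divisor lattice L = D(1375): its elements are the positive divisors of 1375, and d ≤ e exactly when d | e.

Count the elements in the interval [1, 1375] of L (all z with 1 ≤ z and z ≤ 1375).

The interval [1, 1375] = {1, 11, 125, 1375, 25, 275, 5, 55}, which has 8 elements.

8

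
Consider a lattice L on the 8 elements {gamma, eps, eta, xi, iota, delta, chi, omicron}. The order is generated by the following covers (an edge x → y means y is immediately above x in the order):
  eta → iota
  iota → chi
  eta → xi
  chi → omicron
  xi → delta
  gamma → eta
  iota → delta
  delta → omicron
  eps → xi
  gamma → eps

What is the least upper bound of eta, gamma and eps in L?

Common upper bounds of {eta, gamma, eps}: delta, omicron, xi.
The least among these is xi.

xi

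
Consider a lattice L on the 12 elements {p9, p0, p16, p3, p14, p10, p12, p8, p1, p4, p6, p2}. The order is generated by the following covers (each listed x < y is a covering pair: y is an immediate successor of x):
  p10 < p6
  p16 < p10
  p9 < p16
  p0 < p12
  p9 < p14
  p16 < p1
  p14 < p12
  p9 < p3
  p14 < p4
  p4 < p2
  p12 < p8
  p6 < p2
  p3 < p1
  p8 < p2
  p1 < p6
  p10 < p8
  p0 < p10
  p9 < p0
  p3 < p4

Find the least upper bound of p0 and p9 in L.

p0

Common upper bounds of {p0, p9}: p0, p10, p12, p2, p6, p8.
The least among these is p0.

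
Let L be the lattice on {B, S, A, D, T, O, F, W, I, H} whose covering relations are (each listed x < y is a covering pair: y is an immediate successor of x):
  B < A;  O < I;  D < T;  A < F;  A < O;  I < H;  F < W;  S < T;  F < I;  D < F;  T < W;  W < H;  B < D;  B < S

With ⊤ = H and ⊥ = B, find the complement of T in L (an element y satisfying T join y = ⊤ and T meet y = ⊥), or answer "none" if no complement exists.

O

Need y with T ∨ y = H and T ∧ y = B.
Checking each element gives: O.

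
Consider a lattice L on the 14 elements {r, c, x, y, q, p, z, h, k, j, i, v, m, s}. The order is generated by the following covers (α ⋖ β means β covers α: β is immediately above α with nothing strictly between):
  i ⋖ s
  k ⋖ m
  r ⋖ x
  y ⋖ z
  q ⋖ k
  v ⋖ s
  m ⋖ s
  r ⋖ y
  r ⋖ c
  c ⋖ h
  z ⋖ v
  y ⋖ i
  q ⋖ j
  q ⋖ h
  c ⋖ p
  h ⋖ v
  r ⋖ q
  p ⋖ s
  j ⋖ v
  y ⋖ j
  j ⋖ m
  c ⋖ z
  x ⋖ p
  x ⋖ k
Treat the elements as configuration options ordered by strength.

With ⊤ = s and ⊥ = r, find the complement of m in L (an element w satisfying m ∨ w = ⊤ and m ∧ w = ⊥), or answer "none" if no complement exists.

c

Need w with m ∨ w = s and m ∧ w = r.
Checking each element gives: c.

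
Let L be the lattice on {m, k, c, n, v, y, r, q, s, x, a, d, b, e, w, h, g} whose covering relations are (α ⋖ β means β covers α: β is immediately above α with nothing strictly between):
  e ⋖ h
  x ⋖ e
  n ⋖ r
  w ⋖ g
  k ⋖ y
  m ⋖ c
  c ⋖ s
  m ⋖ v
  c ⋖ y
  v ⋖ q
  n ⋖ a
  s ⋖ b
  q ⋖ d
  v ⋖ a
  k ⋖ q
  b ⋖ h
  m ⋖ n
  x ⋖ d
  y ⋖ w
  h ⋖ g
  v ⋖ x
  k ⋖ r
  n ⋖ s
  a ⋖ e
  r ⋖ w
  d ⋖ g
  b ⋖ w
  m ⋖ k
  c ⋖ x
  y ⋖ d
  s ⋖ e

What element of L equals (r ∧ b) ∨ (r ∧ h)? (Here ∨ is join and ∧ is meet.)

r ∧ b = n
r ∧ h = n
n ∨ n = n

n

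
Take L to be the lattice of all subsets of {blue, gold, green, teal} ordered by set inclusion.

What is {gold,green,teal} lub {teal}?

{gold,green,teal}

Common upper bounds of {{gold,green,teal}, {teal}}: {blue,gold,green,teal}, {gold,green,teal}.
The least among these is {gold,green,teal}.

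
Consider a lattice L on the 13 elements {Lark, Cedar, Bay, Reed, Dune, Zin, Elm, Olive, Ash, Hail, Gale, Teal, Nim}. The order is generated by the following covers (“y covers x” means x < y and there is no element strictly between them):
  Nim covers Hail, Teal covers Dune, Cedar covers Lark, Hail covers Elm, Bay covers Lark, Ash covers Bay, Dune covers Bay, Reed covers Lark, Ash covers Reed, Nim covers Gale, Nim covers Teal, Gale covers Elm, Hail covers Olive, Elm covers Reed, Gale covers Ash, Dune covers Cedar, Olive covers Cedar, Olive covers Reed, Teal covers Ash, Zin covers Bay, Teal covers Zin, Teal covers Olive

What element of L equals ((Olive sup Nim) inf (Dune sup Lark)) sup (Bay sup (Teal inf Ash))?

Olive ∨ Nim = Nim
Dune ∨ Lark = Dune
Nim ∧ Dune = Dune
Teal ∧ Ash = Ash
Bay ∨ Ash = Ash
Dune ∨ Ash = Teal

Teal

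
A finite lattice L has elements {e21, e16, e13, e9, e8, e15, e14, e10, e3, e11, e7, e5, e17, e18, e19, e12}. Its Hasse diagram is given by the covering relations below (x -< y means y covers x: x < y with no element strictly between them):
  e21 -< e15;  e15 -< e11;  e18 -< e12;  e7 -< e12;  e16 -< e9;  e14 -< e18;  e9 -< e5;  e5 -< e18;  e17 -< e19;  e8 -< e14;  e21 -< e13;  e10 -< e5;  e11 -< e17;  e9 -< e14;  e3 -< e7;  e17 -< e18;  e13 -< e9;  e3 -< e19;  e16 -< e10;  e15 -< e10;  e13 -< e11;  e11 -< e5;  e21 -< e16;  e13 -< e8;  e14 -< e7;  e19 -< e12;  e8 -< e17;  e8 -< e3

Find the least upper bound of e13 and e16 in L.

e9

Common upper bounds of {e13, e16}: e12, e14, e18, e5, e7, e9.
The least among these is e9.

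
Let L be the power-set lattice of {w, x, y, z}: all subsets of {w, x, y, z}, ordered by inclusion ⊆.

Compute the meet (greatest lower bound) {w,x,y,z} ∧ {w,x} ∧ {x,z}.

{x}

Common lower bounds of {{w,x,y,z}, {w,x}, {x,z}}: {x}, ∅.
The greatest among these is {x}.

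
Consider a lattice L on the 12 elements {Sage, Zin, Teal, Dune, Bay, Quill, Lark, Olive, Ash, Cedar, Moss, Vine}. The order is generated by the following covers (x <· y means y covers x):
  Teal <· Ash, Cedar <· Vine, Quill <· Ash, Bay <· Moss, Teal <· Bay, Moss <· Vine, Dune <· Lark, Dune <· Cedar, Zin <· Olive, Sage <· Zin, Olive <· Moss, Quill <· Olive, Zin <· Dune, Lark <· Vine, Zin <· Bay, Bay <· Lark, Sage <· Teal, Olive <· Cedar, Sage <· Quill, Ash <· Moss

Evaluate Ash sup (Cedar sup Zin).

Cedar ∨ Zin = Cedar
Ash ∨ Cedar = Vine

Vine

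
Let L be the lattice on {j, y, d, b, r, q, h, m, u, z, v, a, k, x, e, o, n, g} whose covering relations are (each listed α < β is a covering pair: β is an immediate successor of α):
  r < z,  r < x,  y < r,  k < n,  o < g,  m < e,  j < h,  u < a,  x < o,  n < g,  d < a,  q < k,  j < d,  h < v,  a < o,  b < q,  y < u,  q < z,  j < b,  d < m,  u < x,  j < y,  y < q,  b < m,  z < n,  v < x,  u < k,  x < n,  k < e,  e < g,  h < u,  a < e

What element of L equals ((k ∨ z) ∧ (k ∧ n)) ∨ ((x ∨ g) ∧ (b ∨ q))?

k

k ∨ z = n
k ∧ n = k
n ∧ k = k
x ∨ g = g
b ∨ q = q
g ∧ q = q
k ∨ q = k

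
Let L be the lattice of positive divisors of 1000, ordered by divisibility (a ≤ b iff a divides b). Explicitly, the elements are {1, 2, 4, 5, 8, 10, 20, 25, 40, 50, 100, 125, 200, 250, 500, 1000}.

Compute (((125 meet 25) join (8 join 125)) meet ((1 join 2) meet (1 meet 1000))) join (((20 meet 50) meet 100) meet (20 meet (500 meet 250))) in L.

125 ∧ 25 = 25
8 ∨ 125 = 1000
25 ∨ 1000 = 1000
1 ∨ 2 = 2
1 ∧ 1000 = 1
2 ∧ 1 = 1
1000 ∧ 1 = 1
20 ∧ 50 = 10
10 ∧ 100 = 10
500 ∧ 250 = 250
20 ∧ 250 = 10
10 ∧ 10 = 10
1 ∨ 10 = 10

10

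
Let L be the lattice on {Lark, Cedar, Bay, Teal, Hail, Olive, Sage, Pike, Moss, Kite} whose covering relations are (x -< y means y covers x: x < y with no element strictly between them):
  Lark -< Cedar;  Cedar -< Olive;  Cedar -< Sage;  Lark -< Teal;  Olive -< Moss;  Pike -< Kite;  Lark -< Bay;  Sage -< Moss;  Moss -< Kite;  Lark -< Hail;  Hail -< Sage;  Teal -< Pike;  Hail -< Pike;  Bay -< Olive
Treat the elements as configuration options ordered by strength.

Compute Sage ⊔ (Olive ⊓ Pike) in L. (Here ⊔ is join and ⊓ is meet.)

Olive ∧ Pike = Lark
Sage ∨ Lark = Sage

Sage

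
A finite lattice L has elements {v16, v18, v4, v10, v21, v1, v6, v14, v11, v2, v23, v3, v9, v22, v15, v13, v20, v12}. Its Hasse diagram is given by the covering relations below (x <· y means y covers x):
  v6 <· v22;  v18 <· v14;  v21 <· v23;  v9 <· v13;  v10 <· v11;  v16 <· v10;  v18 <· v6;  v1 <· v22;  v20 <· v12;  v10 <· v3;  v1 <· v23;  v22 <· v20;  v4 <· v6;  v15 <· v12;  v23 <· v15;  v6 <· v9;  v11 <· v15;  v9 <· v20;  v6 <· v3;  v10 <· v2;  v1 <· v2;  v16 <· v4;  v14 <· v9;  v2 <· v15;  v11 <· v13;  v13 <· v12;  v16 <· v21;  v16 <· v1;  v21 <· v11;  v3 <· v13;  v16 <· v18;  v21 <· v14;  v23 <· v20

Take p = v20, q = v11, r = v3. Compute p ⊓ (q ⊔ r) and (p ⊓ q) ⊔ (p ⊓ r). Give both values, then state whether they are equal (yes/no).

q ⊔ r = v13, so p ⊓ (q ⊔ r) = v20 ⊓ v13 = v9.
p ⊓ q = v21 and p ⊓ r = v6, so (p ⊓ q) ⊔ (p ⊓ r) = v21 ⊔ v6 = v9.
Equal: yes.

v9; v9; yes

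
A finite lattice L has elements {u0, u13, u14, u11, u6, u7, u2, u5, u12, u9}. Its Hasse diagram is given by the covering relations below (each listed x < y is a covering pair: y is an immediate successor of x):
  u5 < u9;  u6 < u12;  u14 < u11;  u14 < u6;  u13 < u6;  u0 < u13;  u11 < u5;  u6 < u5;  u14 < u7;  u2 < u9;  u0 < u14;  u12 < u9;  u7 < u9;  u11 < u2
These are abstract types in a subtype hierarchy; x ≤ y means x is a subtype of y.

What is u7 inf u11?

u14

Common lower bounds of {u7, u11}: u0, u14.
The greatest among these is u14.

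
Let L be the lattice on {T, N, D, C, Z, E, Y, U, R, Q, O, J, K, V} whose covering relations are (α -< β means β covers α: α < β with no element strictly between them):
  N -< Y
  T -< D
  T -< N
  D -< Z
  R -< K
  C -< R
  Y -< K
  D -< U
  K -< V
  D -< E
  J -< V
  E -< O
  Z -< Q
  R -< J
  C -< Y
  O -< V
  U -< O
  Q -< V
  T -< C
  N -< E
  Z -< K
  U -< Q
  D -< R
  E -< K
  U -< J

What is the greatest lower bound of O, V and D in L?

D

Common lower bounds of {O, V, D}: D, T.
The greatest among these is D.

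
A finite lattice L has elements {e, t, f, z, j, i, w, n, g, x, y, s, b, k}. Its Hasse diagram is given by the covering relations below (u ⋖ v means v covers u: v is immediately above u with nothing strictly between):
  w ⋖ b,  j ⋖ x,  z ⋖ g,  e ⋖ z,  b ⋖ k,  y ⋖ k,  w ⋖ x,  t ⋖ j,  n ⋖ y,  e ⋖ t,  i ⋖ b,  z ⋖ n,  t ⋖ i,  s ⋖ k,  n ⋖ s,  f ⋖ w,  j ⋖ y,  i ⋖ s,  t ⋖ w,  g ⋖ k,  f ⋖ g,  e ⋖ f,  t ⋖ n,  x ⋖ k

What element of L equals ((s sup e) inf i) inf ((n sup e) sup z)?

t

s ∨ e = s
s ∧ i = i
n ∨ e = n
n ∨ z = n
i ∧ n = t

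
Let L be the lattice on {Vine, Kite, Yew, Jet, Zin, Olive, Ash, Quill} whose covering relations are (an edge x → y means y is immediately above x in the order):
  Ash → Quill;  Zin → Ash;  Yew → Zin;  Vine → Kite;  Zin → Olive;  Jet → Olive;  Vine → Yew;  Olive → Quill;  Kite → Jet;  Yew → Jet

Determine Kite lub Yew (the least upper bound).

Common upper bounds of {Kite, Yew}: Jet, Olive, Quill.
The least among these is Jet.

Jet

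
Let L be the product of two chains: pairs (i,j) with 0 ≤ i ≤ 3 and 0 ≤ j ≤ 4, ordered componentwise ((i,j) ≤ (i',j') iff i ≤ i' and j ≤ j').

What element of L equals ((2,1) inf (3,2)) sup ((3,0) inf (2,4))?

(2,1) ∧ (3,2) = (2,1)
(3,0) ∧ (2,4) = (2,0)
(2,1) ∨ (2,0) = (2,1)

(2,1)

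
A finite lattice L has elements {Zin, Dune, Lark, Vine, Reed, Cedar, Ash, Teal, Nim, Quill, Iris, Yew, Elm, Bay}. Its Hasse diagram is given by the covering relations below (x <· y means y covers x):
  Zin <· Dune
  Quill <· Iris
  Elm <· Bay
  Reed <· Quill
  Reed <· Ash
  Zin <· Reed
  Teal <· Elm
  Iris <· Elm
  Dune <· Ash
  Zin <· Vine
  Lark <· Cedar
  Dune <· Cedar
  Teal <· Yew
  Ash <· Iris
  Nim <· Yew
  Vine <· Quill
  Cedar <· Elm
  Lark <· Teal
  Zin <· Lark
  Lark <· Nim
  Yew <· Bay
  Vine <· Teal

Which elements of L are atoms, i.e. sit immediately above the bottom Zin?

The atoms are exactly the elements that cover Zin: Dune, Lark, Reed, Vine.

Dune, Lark, Reed, Vine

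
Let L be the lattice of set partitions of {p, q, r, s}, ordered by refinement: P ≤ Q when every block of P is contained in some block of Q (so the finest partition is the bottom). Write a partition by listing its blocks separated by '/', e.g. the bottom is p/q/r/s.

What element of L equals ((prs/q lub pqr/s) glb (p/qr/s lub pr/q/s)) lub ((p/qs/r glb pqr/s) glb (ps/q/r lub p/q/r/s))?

prs/q ∨ pqr/s = pqrs
p/qr/s ∨ pr/q/s = pqr/s
pqrs ∧ pqr/s = pqr/s
p/qs/r ∧ pqr/s = p/q/r/s
ps/q/r ∨ p/q/r/s = ps/q/r
p/q/r/s ∧ ps/q/r = p/q/r/s
pqr/s ∨ p/q/r/s = pqr/s

pqr/s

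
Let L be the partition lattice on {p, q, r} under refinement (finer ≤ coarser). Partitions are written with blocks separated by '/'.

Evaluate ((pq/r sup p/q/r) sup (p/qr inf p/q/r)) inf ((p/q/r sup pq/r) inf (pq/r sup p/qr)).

pq/r

pq/r ∨ p/q/r = pq/r
p/qr ∧ p/q/r = p/q/r
pq/r ∨ p/q/r = pq/r
p/q/r ∨ pq/r = pq/r
pq/r ∨ p/qr = pqr
pq/r ∧ pqr = pq/r
pq/r ∧ pq/r = pq/r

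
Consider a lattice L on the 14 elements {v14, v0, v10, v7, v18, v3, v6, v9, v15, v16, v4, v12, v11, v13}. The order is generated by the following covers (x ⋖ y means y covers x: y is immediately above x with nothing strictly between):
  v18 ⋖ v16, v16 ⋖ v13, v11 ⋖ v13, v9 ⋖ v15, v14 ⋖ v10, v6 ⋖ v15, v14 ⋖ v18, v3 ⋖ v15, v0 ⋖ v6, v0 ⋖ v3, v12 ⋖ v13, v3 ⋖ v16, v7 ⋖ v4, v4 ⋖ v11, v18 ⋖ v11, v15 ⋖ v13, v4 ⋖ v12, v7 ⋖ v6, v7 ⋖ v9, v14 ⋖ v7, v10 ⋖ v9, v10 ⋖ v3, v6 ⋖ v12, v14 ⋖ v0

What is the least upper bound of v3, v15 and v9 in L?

v15

Common upper bounds of {v3, v15, v9}: v13, v15.
The least among these is v15.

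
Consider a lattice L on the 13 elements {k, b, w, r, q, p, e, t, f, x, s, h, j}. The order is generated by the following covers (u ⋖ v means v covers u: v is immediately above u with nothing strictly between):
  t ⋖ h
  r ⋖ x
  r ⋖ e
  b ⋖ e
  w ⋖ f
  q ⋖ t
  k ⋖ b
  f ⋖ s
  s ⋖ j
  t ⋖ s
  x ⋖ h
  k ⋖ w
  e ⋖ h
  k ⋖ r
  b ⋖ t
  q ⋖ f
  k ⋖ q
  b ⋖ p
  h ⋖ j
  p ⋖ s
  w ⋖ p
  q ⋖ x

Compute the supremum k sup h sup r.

h

Common upper bounds of {k, h, r}: h, j.
The least among these is h.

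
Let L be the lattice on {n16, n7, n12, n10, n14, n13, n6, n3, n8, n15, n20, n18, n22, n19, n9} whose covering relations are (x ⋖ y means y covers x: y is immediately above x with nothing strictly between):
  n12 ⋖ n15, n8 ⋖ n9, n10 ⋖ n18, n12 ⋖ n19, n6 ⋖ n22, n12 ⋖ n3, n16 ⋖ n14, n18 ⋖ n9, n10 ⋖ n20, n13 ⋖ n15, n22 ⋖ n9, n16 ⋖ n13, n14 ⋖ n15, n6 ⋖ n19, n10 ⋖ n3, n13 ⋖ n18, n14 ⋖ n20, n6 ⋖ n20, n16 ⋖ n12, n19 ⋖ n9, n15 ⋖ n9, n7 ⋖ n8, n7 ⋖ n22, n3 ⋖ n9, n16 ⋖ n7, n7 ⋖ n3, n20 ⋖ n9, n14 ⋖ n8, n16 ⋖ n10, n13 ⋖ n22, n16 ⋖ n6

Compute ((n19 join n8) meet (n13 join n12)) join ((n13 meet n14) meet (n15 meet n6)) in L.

n19 ∨ n8 = n9
n13 ∨ n12 = n15
n9 ∧ n15 = n15
n13 ∧ n14 = n16
n15 ∧ n6 = n16
n16 ∧ n16 = n16
n15 ∨ n16 = n15

n15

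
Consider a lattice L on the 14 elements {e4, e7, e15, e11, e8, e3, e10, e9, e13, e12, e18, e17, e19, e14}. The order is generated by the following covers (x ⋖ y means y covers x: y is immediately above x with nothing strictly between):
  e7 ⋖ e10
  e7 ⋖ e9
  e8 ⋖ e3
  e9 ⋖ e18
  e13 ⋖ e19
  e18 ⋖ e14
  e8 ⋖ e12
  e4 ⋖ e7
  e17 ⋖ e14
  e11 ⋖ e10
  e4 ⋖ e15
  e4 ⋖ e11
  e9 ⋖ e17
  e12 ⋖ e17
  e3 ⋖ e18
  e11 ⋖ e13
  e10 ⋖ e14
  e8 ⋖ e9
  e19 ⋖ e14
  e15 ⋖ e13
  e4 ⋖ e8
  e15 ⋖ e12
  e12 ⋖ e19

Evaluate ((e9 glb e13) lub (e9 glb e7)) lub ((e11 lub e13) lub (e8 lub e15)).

e9 ∧ e13 = e4
e9 ∧ e7 = e7
e4 ∨ e7 = e7
e11 ∨ e13 = e13
e8 ∨ e15 = e12
e13 ∨ e12 = e19
e7 ∨ e19 = e14

e14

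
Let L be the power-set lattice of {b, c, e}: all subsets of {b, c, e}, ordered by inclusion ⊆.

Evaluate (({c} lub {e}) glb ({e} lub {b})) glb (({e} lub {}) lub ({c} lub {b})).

{c} ∨ {e} = {c,e}
{e} ∨ {b} = {b,e}
{c,e} ∧ {b,e} = {e}
{e} ∨ {} = {e}
{c} ∨ {b} = {b,c}
{e} ∨ {b,c} = {b,c,e}
{e} ∧ {b,c,e} = {e}

{e}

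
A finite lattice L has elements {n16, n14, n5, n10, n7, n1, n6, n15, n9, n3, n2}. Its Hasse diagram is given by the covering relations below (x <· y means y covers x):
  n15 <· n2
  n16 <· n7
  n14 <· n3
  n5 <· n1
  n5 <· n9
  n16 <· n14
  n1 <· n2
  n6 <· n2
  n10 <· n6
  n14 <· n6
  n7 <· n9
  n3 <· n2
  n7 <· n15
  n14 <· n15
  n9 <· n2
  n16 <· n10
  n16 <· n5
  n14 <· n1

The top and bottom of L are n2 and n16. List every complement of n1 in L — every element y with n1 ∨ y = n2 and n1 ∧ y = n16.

Need y with n1 ∨ y = n2 and n1 ∧ y = n16.
Checking each element gives: n10, n7.

n10, n7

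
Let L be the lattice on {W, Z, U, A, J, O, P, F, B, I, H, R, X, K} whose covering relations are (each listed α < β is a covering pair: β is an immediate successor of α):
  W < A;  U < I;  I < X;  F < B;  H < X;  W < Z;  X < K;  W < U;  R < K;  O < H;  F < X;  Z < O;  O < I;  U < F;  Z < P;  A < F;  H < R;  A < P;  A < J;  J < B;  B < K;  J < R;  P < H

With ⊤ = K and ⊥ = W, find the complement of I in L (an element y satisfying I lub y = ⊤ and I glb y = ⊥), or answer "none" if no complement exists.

J

Need y with I ∨ y = K and I ∧ y = W.
Checking each element gives: J.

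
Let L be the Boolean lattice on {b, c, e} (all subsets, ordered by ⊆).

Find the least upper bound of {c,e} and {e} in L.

{c,e}

Common upper bounds of {{c,e}, {e}}: {b,c,e}, {c,e}.
The least among these is {c,e}.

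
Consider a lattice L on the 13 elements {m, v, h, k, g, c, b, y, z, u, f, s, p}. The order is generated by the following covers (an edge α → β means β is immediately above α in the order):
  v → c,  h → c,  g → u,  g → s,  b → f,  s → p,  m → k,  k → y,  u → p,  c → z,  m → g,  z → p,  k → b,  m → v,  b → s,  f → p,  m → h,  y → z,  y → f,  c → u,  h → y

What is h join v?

Common upper bounds of {h, v}: c, p, u, z.
The least among these is c.

c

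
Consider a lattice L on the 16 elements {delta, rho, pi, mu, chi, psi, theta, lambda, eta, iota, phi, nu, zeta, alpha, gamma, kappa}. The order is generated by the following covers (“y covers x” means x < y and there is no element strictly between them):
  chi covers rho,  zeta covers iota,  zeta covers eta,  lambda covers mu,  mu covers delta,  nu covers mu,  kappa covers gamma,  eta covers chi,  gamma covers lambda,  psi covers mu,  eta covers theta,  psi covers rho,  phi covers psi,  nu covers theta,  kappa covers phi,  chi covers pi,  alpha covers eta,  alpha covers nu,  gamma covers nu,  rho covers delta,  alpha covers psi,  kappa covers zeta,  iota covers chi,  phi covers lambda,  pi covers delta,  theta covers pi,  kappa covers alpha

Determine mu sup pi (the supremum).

Common upper bounds of {mu, pi}: alpha, gamma, kappa, nu.
The least among these is nu.

nu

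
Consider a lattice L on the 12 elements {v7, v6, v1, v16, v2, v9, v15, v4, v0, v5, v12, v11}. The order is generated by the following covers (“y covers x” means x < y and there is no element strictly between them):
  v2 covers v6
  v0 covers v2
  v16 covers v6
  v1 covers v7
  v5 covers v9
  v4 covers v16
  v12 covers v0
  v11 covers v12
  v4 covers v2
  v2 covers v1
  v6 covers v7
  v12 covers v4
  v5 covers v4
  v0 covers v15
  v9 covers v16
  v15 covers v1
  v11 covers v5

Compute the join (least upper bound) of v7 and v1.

v1

Common upper bounds of {v7, v1}: v0, v1, v11, v12, v15, v2, v4, v5.
The least among these is v1.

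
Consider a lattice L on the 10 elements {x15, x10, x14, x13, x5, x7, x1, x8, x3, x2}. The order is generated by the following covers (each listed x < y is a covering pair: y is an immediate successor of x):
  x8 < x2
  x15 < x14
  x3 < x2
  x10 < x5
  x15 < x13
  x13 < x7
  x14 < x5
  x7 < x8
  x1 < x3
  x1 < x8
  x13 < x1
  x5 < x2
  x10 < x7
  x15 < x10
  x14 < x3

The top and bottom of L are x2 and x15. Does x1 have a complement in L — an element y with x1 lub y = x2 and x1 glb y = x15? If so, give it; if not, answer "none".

Need y with x1 ∨ y = x2 and x1 ∧ y = x15.
Checking each element gives: x5.

x5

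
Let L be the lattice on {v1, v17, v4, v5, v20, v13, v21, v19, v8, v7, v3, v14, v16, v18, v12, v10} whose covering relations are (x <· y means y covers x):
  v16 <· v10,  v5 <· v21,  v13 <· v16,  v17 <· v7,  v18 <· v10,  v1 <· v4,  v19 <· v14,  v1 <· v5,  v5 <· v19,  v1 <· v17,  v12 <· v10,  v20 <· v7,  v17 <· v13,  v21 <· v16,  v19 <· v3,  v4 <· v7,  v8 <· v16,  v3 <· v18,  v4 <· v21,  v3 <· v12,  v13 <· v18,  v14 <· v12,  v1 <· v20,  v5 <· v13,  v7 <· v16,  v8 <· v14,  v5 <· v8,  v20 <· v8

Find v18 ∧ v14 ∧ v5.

v5

Common lower bounds of {v18, v14, v5}: v1, v5.
The greatest among these is v5.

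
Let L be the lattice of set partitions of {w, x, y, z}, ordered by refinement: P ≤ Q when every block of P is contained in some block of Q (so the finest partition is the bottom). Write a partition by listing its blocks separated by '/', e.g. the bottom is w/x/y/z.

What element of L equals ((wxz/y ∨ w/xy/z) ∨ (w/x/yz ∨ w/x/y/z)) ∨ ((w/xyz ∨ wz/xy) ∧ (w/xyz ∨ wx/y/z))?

wxz/y ∨ w/xy/z = wxyz
w/x/yz ∨ w/x/y/z = w/x/yz
wxyz ∨ w/x/yz = wxyz
w/xyz ∨ wz/xy = wxyz
w/xyz ∨ wx/y/z = wxyz
wxyz ∧ wxyz = wxyz
wxyz ∨ wxyz = wxyz

wxyz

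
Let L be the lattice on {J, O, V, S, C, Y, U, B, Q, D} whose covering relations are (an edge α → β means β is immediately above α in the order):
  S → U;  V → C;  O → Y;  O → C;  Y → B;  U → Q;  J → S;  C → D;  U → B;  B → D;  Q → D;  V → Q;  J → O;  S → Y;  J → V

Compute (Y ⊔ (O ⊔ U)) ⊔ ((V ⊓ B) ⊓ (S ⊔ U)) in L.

B

O ∨ U = B
Y ∨ B = B
V ∧ B = J
S ∨ U = U
J ∧ U = J
B ∨ J = B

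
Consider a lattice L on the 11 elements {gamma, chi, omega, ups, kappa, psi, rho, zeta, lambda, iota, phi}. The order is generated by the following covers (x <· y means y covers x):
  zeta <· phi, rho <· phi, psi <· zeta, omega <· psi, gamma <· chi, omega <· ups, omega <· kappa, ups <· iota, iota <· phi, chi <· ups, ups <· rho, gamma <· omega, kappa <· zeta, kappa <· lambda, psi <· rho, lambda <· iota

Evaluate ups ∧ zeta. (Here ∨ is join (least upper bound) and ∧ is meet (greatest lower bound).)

omega

ups ∧ zeta = omega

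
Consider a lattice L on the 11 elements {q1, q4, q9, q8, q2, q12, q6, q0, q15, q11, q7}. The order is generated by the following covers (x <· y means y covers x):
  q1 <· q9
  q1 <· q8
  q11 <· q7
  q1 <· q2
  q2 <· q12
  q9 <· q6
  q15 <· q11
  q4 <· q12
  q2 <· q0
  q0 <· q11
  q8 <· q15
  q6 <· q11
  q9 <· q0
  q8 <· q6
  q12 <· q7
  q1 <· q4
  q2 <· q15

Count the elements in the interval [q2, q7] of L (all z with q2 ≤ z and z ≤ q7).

The interval [q2, q7] = {q0, q11, q12, q15, q2, q7}, which has 6 elements.

6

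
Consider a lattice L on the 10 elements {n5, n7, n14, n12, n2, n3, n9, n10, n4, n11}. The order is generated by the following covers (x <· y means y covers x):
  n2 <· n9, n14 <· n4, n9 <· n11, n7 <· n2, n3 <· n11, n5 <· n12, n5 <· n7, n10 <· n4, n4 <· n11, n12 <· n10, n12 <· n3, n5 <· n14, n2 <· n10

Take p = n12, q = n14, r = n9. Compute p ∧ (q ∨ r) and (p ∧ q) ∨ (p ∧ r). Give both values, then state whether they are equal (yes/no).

n12; n5; no

q ∨ r = n11, so p ∧ (q ∨ r) = n12 ∧ n11 = n12.
p ∧ q = n5 and p ∧ r = n5, so (p ∧ q) ∨ (p ∧ r) = n5 ∨ n5 = n5.
Equal: no.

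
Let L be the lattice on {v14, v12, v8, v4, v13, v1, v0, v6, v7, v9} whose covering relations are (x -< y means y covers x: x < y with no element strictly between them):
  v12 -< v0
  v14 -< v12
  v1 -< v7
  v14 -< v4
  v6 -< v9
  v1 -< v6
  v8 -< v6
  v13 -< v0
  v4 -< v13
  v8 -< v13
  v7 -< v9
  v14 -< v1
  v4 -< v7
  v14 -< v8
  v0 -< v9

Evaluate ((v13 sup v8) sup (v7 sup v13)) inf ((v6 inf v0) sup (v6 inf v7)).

v13 ∨ v8 = v13
v7 ∨ v13 = v9
v13 ∨ v9 = v9
v6 ∧ v0 = v8
v6 ∧ v7 = v1
v8 ∨ v1 = v6
v9 ∧ v6 = v6

v6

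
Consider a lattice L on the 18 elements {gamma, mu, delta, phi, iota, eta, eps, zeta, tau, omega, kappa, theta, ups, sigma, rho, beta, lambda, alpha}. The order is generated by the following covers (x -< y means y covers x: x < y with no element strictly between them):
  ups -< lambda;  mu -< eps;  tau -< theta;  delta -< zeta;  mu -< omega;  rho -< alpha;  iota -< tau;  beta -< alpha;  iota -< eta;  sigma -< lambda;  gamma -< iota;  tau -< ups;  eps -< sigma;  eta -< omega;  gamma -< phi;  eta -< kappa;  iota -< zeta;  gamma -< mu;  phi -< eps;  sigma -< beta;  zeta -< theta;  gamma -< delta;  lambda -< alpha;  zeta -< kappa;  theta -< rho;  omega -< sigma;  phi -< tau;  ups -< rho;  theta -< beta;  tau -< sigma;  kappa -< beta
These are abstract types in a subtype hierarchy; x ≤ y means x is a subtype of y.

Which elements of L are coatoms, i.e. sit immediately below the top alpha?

The coatoms are exactly the elements covered by alpha: beta, lambda, rho.

beta, lambda, rho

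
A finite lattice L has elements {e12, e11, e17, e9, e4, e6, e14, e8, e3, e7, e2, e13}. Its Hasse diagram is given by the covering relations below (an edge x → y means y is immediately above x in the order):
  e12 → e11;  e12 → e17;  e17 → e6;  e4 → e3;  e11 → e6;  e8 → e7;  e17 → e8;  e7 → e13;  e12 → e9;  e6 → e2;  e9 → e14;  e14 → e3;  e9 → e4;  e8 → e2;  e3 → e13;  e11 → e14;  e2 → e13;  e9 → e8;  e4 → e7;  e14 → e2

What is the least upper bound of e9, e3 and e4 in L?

Common upper bounds of {e9, e3, e4}: e13, e3.
The least among these is e3.

e3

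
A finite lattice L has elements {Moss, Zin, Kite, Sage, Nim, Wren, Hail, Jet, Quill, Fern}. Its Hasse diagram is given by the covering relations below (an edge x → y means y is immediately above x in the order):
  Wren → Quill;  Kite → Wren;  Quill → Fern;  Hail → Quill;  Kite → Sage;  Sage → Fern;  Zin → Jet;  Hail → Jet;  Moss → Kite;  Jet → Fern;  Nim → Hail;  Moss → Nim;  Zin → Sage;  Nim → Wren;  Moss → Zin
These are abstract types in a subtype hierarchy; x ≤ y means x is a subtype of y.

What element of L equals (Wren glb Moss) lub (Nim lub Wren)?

Wren

Wren ∧ Moss = Moss
Nim ∨ Wren = Wren
Moss ∨ Wren = Wren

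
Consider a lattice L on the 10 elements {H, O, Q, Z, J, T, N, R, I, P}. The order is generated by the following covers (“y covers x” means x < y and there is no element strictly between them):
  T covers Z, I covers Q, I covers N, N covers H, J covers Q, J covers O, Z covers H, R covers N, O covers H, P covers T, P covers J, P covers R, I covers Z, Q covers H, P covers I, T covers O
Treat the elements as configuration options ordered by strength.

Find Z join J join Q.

Common upper bounds of {Z, J, Q}: P.
The least among these is P.

P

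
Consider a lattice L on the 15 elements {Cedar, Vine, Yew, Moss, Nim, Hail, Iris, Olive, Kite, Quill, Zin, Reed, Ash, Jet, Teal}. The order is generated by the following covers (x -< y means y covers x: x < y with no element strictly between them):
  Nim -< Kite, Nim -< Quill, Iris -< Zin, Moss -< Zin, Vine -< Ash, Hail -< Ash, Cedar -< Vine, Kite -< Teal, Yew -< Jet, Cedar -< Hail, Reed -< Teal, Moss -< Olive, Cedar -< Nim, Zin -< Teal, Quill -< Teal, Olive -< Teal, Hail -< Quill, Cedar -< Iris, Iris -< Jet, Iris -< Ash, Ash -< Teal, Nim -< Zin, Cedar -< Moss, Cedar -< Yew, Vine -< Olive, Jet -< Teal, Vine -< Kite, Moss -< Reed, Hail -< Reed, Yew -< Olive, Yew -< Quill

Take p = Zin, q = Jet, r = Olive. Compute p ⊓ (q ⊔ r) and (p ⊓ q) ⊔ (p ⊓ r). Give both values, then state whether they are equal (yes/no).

q ⊔ r = Teal, so p ⊓ (q ⊔ r) = Zin ⊓ Teal = Zin.
p ⊓ q = Iris and p ⊓ r = Moss, so (p ⊓ q) ⊔ (p ⊓ r) = Iris ⊔ Moss = Zin.
Equal: yes.

Zin; Zin; yes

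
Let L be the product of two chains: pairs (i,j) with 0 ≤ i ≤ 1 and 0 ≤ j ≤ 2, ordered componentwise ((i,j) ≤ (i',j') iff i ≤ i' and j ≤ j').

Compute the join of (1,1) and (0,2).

(1,2)

In a product of chains, the join is componentwise max, giving (1,2).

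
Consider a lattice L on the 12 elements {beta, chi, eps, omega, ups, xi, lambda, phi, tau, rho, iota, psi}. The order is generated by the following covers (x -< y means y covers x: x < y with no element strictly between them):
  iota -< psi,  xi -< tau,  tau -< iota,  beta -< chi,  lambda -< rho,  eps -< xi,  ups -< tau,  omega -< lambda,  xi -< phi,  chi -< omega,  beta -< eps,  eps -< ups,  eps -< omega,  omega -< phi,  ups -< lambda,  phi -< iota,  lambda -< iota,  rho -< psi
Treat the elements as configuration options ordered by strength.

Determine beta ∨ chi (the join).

Common upper bounds of {beta, chi}: chi, iota, lambda, omega, phi, psi, rho.
The least among these is chi.

chi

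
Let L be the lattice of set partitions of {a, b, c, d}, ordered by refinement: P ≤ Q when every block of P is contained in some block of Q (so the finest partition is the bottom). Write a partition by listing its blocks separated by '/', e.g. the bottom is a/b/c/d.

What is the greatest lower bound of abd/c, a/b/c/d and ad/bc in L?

The meet (common refinement) of abd/c, a/b/c/d, ad/bc intersects blocks pairwise, giving a/b/c/d.

a/b/c/d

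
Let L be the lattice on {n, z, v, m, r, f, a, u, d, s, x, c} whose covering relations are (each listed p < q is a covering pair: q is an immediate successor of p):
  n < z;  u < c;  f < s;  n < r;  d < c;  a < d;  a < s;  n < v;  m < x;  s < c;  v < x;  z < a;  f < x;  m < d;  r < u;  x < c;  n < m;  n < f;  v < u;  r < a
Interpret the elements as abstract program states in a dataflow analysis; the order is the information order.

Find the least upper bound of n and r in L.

Common upper bounds of {n, r}: a, c, d, r, s, u.
The least among these is r.

r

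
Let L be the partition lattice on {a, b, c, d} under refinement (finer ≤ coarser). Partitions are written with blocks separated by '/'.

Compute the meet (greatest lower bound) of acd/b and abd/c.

The meet (common refinement) of acd/b and abd/c intersects blocks pairwise, giving ad/b/c.

ad/b/c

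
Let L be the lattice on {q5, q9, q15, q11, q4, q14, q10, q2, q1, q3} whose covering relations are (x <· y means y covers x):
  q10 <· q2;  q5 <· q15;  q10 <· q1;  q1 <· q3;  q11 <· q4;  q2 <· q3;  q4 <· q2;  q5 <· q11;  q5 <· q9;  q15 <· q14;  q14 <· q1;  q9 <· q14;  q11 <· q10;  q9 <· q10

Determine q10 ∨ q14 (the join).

Common upper bounds of {q10, q14}: q1, q3.
The least among these is q1.

q1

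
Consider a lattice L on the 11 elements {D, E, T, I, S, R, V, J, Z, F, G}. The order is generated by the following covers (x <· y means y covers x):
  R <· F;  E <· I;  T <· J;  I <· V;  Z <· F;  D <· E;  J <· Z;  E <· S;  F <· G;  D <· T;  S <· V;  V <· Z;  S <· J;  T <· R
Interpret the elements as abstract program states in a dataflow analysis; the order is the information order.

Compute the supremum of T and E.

Common upper bounds of {T, E}: F, G, J, Z.
The least among these is J.

J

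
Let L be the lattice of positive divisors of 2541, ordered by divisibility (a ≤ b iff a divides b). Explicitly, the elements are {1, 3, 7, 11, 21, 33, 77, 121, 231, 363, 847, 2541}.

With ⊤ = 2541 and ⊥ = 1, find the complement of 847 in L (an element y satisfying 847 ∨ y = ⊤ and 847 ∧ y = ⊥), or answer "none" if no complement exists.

3

Need y with 847 ∨ y = 2541 and 847 ∧ y = 1.
Checking each element gives: 3.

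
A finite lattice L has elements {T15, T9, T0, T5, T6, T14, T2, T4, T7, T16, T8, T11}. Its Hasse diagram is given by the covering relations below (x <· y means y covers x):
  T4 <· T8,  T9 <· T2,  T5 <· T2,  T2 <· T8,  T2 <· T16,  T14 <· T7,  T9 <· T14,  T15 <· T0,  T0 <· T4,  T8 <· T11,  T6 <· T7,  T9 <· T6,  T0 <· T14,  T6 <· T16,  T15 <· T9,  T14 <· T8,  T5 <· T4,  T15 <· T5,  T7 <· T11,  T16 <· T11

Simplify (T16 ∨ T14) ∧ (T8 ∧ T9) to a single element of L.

T9

T16 ∨ T14 = T11
T8 ∧ T9 = T9
T11 ∧ T9 = T9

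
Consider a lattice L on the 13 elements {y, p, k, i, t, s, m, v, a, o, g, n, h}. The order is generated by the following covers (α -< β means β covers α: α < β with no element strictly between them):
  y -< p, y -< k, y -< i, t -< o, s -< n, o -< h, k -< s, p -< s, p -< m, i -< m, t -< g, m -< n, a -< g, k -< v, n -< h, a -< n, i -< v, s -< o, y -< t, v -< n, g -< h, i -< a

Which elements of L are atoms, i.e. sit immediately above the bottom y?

i, k, p, t

The atoms are exactly the elements that cover y: i, k, p, t.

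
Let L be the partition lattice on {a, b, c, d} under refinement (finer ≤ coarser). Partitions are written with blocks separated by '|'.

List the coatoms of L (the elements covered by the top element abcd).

abc|d, abd|c, ab|cd, acd|b, ac|bd, ad|bc, a|bcd

The coatoms are exactly the elements covered by abcd: abc|d, abd|c, ab|cd, acd|b, ac|bd, ad|bc, a|bcd.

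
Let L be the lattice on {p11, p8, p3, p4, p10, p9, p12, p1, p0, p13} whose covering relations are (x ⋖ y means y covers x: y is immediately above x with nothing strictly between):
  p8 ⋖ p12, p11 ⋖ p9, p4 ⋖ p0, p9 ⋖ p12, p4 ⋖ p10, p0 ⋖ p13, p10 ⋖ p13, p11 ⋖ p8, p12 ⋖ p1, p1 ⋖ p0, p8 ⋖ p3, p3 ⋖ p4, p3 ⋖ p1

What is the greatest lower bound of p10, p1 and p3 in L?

Common lower bounds of {p10, p1, p3}: p11, p3, p8.
The greatest among these is p3.

p3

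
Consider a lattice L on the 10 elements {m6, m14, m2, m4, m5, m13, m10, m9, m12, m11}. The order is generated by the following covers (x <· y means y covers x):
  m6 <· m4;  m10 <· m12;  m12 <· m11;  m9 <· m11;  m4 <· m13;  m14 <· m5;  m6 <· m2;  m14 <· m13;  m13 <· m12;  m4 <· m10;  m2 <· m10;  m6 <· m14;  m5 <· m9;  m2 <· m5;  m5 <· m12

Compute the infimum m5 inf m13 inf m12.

m14

Common lower bounds of {m5, m13, m12}: m14, m6.
The greatest among these is m14.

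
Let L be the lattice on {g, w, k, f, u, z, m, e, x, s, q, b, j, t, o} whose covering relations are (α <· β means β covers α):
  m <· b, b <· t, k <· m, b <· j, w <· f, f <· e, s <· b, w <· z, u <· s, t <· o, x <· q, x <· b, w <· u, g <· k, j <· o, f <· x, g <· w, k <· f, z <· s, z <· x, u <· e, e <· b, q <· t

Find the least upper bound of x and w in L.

x

Common upper bounds of {x, w}: b, j, o, q, t, x.
The least among these is x.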